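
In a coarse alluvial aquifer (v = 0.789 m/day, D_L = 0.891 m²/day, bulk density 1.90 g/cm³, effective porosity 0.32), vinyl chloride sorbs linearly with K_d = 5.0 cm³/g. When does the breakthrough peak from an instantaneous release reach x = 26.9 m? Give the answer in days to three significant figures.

Retardation factor R = 1 + ρ_b·K_d/n = 1 + 1.90 × 5.0/0.32 = 30.69.
Sorption retards both mechanisms: v_R = v/R = 0.02571 m/day, D_R = D/R = 0.02903 m²/day.
Peak time from v_R²t² + 2D_R t − x² = 0: t = (√(D_R² + v_R²x²) − D_R)/v_R².
√(D_R² + v_R²x²) = √(0.02903² + 0.02571² × 26.9²) = 0.6922; v_R² = 0.0006610.
t = (0.6922 − 0.02903)/0.0006610 = 1000 days.

1000 days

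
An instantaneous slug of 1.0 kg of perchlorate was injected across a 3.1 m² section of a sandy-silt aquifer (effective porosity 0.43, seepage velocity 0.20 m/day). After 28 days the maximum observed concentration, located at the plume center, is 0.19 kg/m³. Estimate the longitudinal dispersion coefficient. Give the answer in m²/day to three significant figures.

0.0443 m²/day

At the plume center C_max = M/(n_e·A·√(4πDt)), so D = M²/(4πt·(n_e·A·C_max)²).
n_e·A·C_max = 0.43 × 3.1 × 0.19 = 0.2533 kg/m.
D = 1.0²/(4π × 28 × 0.2533²) = 0.0443 m²/day.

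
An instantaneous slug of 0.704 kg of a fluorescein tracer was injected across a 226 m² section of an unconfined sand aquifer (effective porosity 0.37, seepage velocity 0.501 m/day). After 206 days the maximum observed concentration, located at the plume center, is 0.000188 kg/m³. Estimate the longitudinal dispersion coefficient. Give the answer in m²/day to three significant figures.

0.775 m²/day

At the plume center C_max = M/(n_e·A·√(4πDt)), so D = M²/(4πt·(n_e·A·C_max)²).
n_e·A·C_max = 0.37 × 226 × 0.000188 = 0.01572 kg/m.
D = 0.704²/(4π × 206 × 0.01572²) = 0.775 m²/day.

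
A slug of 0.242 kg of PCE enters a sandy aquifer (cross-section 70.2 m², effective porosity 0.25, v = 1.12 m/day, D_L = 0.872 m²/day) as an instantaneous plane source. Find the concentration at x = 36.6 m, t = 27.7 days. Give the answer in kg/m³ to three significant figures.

For an instantaneous plane source, C(x,t) = M/(n_e·A·√(4πDt)) · exp(−(x−vt)²/(4Dt)), with n_e·A the pore (flow) area.
Plume center vt = 1.12 × 27.7 = 31.024 m, so the well at 36.6 m is 5.576 m downgradient of the peak.
√(4πDt) = 17.42 m, giving peak height M/(n_e·A·√(4πDt)) = 0.242/(0.25 × 70.2 × 17.42) = 0.0007916 kg/m³.
(x−vt)²/(4Dt) = (5.576)²/(4 × 0.872 × 27.7) = 0.3218; exp(−0.3218) = 0.7248.
C = 0.0007916 × 0.7248 = 0.000574 kg/m³.

0.000574 kg/m³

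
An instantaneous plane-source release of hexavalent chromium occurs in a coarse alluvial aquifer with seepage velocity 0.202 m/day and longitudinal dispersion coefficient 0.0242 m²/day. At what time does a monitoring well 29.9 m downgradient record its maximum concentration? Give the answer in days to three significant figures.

For the 1D instantaneous-source solution, setting ∂C/∂t = 0 at fixed x gives v²t² + 2Dt − x² = 0, so t = (√(D² + v²x²) − D)/v².
√(D² + v²x²) = √(0.0242² + 0.202² × 29.9²) = 6.040; v² = 0.040804.
t = (6.040 − 0.0242)/0.040804 = 147 days (vs. the pure-advection estimate x/v = 148 d).

147 days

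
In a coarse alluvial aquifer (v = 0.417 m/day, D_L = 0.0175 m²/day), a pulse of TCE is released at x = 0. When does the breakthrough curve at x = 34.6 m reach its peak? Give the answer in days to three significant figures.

For the 1D instantaneous-source solution, setting ∂C/∂t = 0 at fixed x gives v²t² + 2Dt − x² = 0, so t = (√(D² + v²x²) − D)/v².
√(D² + v²x²) = √(0.0175² + 0.417² × 34.6²) = 14.43; v² = 0.173889.
t = (14.43 − 0.0175)/0.173889 = 82.9 days (vs. the pure-advection estimate x/v = 83.0 d).

82.9 days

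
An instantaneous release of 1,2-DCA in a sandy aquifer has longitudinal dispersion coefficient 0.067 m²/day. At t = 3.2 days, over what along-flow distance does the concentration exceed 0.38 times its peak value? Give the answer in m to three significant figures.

The plume is Gaussian with σ = √(2Dt) = √(2 × 0.067 × 3.2) = 0.6548 m.
C/C_peak = exp(−Δx²/(2σ²)) = 0.38 ⇒ Δx = σ·√(−2 ln 0.38) = 0.6548 × 1.391 = 0.9108 m.
Width = 2Δx = 1.82 m.

1.82 m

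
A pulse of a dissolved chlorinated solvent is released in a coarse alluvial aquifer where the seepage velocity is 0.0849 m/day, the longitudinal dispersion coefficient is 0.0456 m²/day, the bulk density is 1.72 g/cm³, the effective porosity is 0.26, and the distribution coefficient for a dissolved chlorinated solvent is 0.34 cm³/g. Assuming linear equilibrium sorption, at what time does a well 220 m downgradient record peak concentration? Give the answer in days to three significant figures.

8400 days

Retardation factor R = 1 + ρ_b·K_d/n = 1 + 1.72 × 0.34/0.26 = 3.249.
Sorption retards both mechanisms: v_R = v/R = 0.02613 m/day, D_R = D/R = 0.01404 m²/day.
Peak time from v_R²t² + 2D_R t − x² = 0: t = (√(D_R² + v_R²x²) − D_R)/v_R².
√(D_R² + v_R²x²) = √(0.01404² + 0.02613² × 220²) = 5.749; v_R² = 0.0006828.
t = (5.749 − 0.01404)/0.0006828 = 8400 days.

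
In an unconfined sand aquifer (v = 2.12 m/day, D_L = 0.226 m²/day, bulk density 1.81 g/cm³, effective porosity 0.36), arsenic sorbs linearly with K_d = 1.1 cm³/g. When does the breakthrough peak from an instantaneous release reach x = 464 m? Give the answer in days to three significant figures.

Retardation factor R = 1 + ρ_b·K_d/n = 1 + 1.81 × 1.1/0.36 = 6.531.
Sorption retards both mechanisms: v_R = v/R = 0.3246 m/day, D_R = D/R = 0.03460 m²/day.
Peak time from v_R²t² + 2D_R t − x² = 0: t = (√(D_R² + v_R²x²) − D_R)/v_R².
√(D_R² + v_R²x²) = √(0.03460² + 0.3246² × 464²) = 150.6; v_R² = 0.1054.
t = (150.6 − 0.03460)/0.1054 = 1430 days.

1430 days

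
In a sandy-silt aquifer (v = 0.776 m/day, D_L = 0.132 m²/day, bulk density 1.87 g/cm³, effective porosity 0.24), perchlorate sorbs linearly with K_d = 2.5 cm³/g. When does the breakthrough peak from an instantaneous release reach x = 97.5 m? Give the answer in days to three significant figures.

Retardation factor R = 1 + ρ_b·K_d/n = 1 + 1.87 × 2.5/0.24 = 20.48.
Sorption retards both mechanisms: v_R = v/R = 0.03789 m/day, D_R = D/R = 0.006445 m²/day.
Peak time from v_R²t² + 2D_R t − x² = 0: t = (√(D_R² + v_R²x²) − D_R)/v_R².
√(D_R² + v_R²x²) = √(0.006445² + 0.03789² × 97.5²) = 3.694; v_R² = 0.001436.
t = (3.694 − 0.006445)/0.001436 = 2570 days.

2570 days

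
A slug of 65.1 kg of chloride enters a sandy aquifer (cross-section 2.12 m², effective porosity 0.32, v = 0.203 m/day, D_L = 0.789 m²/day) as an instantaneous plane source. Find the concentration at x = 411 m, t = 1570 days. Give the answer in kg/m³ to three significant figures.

For an instantaneous plane source, C(x,t) = M/(n_e·A·√(4πDt)) · exp(−(x−vt)²/(4Dt)), with n_e·A the pore (flow) area.
Plume center vt = 0.203 × 1570 = 318.71 m, so the well at 411 m is 92.29 m downgradient of the peak.
√(4πDt) = 124.8 m, giving peak height M/(n_e·A·√(4πDt)) = 65.1/(0.32 × 2.12 × 124.8) = 0.7689 kg/m³.
(x−vt)²/(4Dt) = (92.29)²/(4 × 0.789 × 1570) = 1.719; exp(−1.719) = 0.1792.
C = 0.7689 × 0.1792 = 0.138 kg/m³.

0.138 kg/m³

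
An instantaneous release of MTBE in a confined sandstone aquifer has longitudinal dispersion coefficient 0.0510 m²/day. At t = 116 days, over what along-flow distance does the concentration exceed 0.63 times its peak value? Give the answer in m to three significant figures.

The plume is Gaussian with σ = √(2Dt) = √(2 × 0.0510 × 116) = 3.440 m.
C/C_peak = exp(−Δx²/(2σ²)) = 0.63 ⇒ Δx = σ·√(−2 ln 0.63) = 3.440 × 0.9613 = 3.307 m.
Width = 2Δx = 6.61 m.

6.61 m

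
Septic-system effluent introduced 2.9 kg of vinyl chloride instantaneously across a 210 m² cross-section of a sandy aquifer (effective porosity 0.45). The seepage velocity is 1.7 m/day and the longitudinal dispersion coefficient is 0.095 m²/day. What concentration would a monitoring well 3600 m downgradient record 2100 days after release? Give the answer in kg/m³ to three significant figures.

For an instantaneous plane source, C(x,t) = M/(n_e·A·√(4πDt)) · exp(−(x−vt)²/(4Dt)), with n_e·A the pore (flow) area.
Plume center vt = 1.7 × 2100 = 3570 m, so the well at 3600 m is 30 m downgradient of the peak.
√(4πDt) = 50.07 m, giving peak height M/(n_e·A·√(4πDt)) = 2.9/(0.45 × 210 × 50.07) = 0.0006129 kg/m³.
(x−vt)²/(4Dt) = (30)²/(4 × 0.095 × 2100) = 1.128; exp(−1.128) = 0.3237.
C = 0.0006129 × 0.3237 = 0.000198 kg/m³.

0.000198 kg/m³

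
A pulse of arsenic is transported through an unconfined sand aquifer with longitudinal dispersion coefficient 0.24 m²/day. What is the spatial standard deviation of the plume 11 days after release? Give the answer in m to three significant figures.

Dispersive spreading gives a Gaussian with σ² = 2Dt; advection only shifts the center.
σ = √(2 × 0.24 × 11) = 2.30 m.

2.30 m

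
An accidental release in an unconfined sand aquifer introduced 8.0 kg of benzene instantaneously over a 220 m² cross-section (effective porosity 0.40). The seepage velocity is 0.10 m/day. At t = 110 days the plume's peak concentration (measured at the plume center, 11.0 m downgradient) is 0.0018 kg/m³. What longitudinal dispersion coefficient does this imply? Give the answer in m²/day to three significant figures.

1.85 m²/day

At the plume center C_max = M/(n_e·A·√(4πDt)), so D = M²/(4πt·(n_e·A·C_max)²).
n_e·A·C_max = 0.40 × 220 × 0.0018 = 0.1584 kg/m.
D = 8.0²/(4π × 110 × 0.1584²) = 1.85 m²/day.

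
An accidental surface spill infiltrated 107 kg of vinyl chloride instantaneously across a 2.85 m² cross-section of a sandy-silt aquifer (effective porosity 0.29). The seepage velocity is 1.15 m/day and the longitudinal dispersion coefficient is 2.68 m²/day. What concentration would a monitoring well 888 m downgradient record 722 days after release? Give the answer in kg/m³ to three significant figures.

For an instantaneous plane source, C(x,t) = M/(n_e·A·√(4πDt)) · exp(−(x−vt)²/(4Dt)), with n_e·A the pore (flow) area.
Plume center vt = 1.15 × 722 = 830.3 m, so the well at 888 m is 57.7 m downgradient of the peak.
√(4πDt) = 155.9 m, giving peak height M/(n_e·A·√(4πDt)) = 107/(0.29 × 2.85 × 155.9) = 0.8304 kg/m³.
(x−vt)²/(4Dt) = (57.7)²/(4 × 2.68 × 722) = 0.4301; exp(−0.4301) = 0.6504.
C = 0.8304 × 0.6504 = 0.540 kg/m³.

0.540 kg/m³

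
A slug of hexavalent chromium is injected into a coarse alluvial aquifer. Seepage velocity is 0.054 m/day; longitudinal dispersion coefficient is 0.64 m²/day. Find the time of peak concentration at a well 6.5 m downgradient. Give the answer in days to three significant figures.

For the 1D instantaneous-source solution, setting ∂C/∂t = 0 at fixed x gives v²t² + 2Dt − x² = 0, so t = (√(D² + v²x²) − D)/v².
√(D² + v²x²) = √(0.64² + 0.054² × 6.5²) = 0.7299; v² = 0.002916.
t = (0.7299 − 0.64)/0.002916 = 30.8 days (vs. the pure-advection estimate x/v = 120 d).

30.8 days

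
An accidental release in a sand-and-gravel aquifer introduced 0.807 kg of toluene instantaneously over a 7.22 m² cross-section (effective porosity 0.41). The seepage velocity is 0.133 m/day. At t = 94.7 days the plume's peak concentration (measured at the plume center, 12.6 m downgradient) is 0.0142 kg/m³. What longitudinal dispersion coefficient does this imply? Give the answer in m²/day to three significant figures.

0.310 m²/day

At the plume center C_max = M/(n_e·A·√(4πDt)), so D = M²/(4πt·(n_e·A·C_max)²).
n_e·A·C_max = 0.41 × 7.22 × 0.0142 = 0.04203 kg/m.
D = 0.807²/(4π × 94.7 × 0.04203²) = 0.310 m²/day.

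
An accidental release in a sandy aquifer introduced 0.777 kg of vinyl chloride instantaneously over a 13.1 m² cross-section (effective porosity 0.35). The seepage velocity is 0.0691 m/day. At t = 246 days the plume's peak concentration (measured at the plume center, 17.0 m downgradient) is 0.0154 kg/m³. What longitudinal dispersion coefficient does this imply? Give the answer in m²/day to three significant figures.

0.0392 m²/day

At the plume center C_max = M/(n_e·A·√(4πDt)), so D = M²/(4πt·(n_e·A·C_max)²).
n_e·A·C_max = 0.35 × 13.1 × 0.0154 = 0.07061 kg/m.
D = 0.777²/(4π × 246 × 0.07061²) = 0.0392 m²/day.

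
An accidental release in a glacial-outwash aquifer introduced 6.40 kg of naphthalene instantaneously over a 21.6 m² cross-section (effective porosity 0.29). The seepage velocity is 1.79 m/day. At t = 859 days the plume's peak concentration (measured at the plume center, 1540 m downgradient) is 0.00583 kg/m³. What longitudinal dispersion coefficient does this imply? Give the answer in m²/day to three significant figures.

At the plume center C_max = M/(n_e·A·√(4πDt)), so D = M²/(4πt·(n_e·A·C_max)²).
n_e·A·C_max = 0.29 × 21.6 × 0.00583 = 0.03652 kg/m.
D = 6.40²/(4π × 859 × 0.03652²) = 2.85 m²/day.

2.85 m²/day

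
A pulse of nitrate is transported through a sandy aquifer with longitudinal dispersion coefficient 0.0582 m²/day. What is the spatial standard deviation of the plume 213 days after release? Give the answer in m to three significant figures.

Dispersive spreading gives a Gaussian with σ² = 2Dt; advection only shifts the center.
σ = √(2 × 0.0582 × 213) = 4.98 m.

4.98 m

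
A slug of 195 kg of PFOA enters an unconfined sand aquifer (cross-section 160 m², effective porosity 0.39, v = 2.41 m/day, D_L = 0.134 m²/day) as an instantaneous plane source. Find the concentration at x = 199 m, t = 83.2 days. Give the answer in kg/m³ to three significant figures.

For an instantaneous plane source, C(x,t) = M/(n_e·A·√(4πDt)) · exp(−(x−vt)²/(4Dt)), with n_e·A the pore (flow) area.
Plume center vt = 2.41 × 83.2 = 200.512 m, so the well at 199 m is 1.512 m upgradient of the peak.
√(4πDt) = 11.84 m, giving peak height M/(n_e·A·√(4πDt)) = 195/(0.39 × 160 × 11.84) = 0.2639 kg/m³.
(x−vt)²/(4Dt) = (-1.512)²/(4 × 0.134 × 83.2) = 0.05126; exp(−0.05126) = 0.9500.
C = 0.2639 × 0.9500 = 0.251 kg/m³.

0.251 kg/m³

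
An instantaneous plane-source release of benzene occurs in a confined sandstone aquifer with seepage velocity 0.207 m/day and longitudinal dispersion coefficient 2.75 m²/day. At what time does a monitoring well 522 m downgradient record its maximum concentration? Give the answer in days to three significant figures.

2460 days

For the 1D instantaneous-source solution, setting ∂C/∂t = 0 at fixed x gives v²t² + 2Dt − x² = 0, so t = (√(D² + v²x²) − D)/v².
√(D² + v²x²) = √(2.75² + 0.207² × 522²) = 108.1; v² = 0.042849.
t = (108.1 − 2.75)/0.042849 = 2460 days (vs. the pure-advection estimate x/v = 2520 d).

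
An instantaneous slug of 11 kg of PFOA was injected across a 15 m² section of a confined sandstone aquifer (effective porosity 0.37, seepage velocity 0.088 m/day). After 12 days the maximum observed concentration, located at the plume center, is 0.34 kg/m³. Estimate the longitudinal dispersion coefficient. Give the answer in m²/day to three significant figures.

At the plume center C_max = M/(n_e·A·√(4πDt)), so D = M²/(4πt·(n_e·A·C_max)²).
n_e·A·C_max = 0.37 × 15 × 0.34 = 1.887 kg/m.
D = 11²/(4π × 12 × 1.887²) = 0.225 m²/day.

0.225 m²/day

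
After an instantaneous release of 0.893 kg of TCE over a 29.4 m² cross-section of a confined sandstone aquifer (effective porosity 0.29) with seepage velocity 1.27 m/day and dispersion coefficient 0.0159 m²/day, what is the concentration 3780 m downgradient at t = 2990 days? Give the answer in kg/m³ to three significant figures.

0.000888 kg/m³

For an instantaneous plane source, C(x,t) = M/(n_e·A·√(4πDt)) · exp(−(x−vt)²/(4Dt)), with n_e·A the pore (flow) area.
Plume center vt = 1.27 × 2990 = 3797.3 m, so the well at 3780 m is 17.3 m upgradient of the peak.
√(4πDt) = 24.44 m, giving peak height M/(n_e·A·√(4πDt)) = 0.893/(0.29 × 29.4 × 24.44) = 0.004286 kg/m³.
(x−vt)²/(4Dt) = (-17.3)²/(4 × 0.0159 × 2990) = 1.574; exp(−1.574) = 0.2072.
C = 0.004286 × 0.2072 = 0.000888 kg/m³.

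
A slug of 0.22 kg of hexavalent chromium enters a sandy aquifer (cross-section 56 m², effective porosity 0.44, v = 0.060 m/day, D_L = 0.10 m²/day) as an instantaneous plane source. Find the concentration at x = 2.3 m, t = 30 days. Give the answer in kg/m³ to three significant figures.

0.00142 kg/m³

For an instantaneous plane source, C(x,t) = M/(n_e·A·√(4πDt)) · exp(−(x−vt)²/(4Dt)), with n_e·A the pore (flow) area.
Plume center vt = 0.060 × 30 = 1.8 m, so the well at 2.3 m is 0.5 m downgradient of the peak.
√(4πDt) = 6.140 m, giving peak height M/(n_e·A·√(4πDt)) = 0.22/(0.44 × 56 × 6.140) = 0.001454 kg/m³.
(x−vt)²/(4Dt) = (0.5)²/(4 × 0.10 × 30) = 0.02083; exp(−0.02083) = 0.9794.
C = 0.001454 × 0.9794 = 0.00142 kg/m³.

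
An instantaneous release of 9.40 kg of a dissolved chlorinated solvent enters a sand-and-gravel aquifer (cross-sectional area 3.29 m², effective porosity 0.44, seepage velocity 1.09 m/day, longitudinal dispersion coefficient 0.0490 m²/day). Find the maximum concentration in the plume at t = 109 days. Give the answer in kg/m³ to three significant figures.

0.793 kg/m³

The peak of an instantaneous 1D plume sits at x = vt; there the Gaussian factor is 1 and C_max = M/(n_e·A·√(4πDt)), where n_e·A is the pore area the mass is dissolved in.
√(4πDt) = √(4π × 0.0490 × 109) = 8.192 m, so C_max = 9.40/(0.44 × 3.29 × 8.192) = 0.793 kg/m³.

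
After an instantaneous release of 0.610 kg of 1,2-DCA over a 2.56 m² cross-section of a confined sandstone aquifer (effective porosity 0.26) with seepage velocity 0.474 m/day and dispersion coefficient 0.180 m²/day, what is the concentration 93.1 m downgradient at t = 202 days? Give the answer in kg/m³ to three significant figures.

0.0409 kg/m³

For an instantaneous plane source, C(x,t) = M/(n_e·A·√(4πDt)) · exp(−(x−vt)²/(4Dt)), with n_e·A the pore (flow) area.
Plume center vt = 0.474 × 202 = 95.748 m, so the well at 93.1 m is 2.648 m upgradient of the peak.
√(4πDt) = 21.38 m, giving peak height M/(n_e·A·√(4πDt)) = 0.610/(0.26 × 2.56 × 21.38) = 0.04287 kg/m³.
(x−vt)²/(4Dt) = (-2.648)²/(4 × 0.180 × 202) = 0.04821; exp(−0.04821) = 0.9529.
C = 0.04287 × 0.9529 = 0.0409 kg/m³.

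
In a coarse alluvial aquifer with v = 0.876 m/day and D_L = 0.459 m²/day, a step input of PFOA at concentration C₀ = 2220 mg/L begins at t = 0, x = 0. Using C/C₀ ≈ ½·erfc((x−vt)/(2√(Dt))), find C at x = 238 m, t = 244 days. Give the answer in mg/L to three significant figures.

117 mg/L

For a continuous step input, C/C₀ ≈ ½·erfc((x−vt)/(2√(Dt))).
vt = 0.876 × 244 = 213.744 m and 2√(Dt) = 2√(0.459 × 244) = 21.17 m.
Argument (x−vt)/(2√(Dt)) = (238 − 213.744)/21.17 = 1.146; ½·erfc(1.146) = 0.05254.
C = 2220 × 0.05254 = 117 mg/L.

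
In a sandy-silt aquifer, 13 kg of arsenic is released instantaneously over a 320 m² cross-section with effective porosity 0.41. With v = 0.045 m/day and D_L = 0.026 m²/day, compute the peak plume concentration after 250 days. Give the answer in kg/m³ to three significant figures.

The peak of an instantaneous 1D plume sits at x = vt; there the Gaussian factor is 1 and C_max = M/(n_e·A·√(4πDt)), where n_e·A is the pore area the mass is dissolved in.
√(4πDt) = √(4π × 0.026 × 250) = 9.038 m, so C_max = 13/(0.41 × 320 × 9.038) = 0.0110 kg/m³.

0.0110 kg/m³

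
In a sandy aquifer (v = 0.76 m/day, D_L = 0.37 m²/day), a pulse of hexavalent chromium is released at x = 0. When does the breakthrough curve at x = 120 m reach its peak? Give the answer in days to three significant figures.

157 days

For the 1D instantaneous-source solution, setting ∂C/∂t = 0 at fixed x gives v²t² + 2Dt − x² = 0, so t = (√(D² + v²x²) − D)/v².
√(D² + v²x²) = √(0.37² + 0.76² × 120²) = 91.20; v² = 0.5776.
t = (91.20 − 0.37)/0.5776 = 157 days (vs. the pure-advection estimate x/v = 158 d).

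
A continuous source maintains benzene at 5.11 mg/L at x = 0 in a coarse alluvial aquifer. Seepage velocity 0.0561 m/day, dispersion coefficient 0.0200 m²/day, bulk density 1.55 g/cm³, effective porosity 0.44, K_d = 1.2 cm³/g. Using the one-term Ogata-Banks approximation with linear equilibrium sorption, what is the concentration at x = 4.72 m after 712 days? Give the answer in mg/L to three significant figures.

Retardation factor R = 1 + ρ_b·K_d/n = 1 + 1.55 × 1.2/0.44 = 5.227.
Sorption retards both mechanisms: v_R = v/R = 0.01073 m/day, D_R = D/R = 0.003826 m²/day.
v_R·t = 0.01073 × 712 = 7.63976 m; 2√(D_R t) = 3.301 m; argument = (4.72 − 7.63976)/3.301 = -0.8845.
C = C₀ × ½·erfc(-0.8845) = 5.11 × 0.8945 = 4.57 mg/L.

4.57 mg/L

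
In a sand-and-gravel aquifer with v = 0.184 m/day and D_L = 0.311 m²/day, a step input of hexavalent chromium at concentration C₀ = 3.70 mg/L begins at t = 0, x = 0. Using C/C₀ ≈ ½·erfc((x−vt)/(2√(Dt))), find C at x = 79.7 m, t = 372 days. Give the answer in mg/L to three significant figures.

0.850 mg/L

For a continuous step input, C/C₀ ≈ ½·erfc((x−vt)/(2√(Dt))).
vt = 0.184 × 372 = 68.448 m and 2√(Dt) = 2√(0.311 × 372) = 21.51 m.
Argument (x−vt)/(2√(Dt)) = (79.7 − 68.448)/21.51 = 0.5231; ½·erfc(0.5231) = 0.2297.
C = 3.70 × 0.2297 = 0.850 mg/L.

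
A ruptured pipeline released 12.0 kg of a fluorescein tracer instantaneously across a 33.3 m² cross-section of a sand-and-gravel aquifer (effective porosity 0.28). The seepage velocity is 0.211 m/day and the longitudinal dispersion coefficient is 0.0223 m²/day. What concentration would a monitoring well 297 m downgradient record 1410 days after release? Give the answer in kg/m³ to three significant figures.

0.0646 kg/m³

For an instantaneous plane source, C(x,t) = M/(n_e·A·√(4πDt)) · exp(−(x−vt)²/(4Dt)), with n_e·A the pore (flow) area.
Plume center vt = 0.211 × 1410 = 297.51 m, so the well at 297 m is 0.51 m upgradient of the peak.
√(4πDt) = 19.88 m, giving peak height M/(n_e·A·√(4πDt)) = 12.0/(0.28 × 33.3 × 19.88) = 0.06474 kg/m³.
(x−vt)²/(4Dt) = (-0.51)²/(4 × 0.0223 × 1410) = 0.002068; exp(−0.002068) = 0.9979.
C = 0.06474 × 0.9979 = 0.0646 kg/m³.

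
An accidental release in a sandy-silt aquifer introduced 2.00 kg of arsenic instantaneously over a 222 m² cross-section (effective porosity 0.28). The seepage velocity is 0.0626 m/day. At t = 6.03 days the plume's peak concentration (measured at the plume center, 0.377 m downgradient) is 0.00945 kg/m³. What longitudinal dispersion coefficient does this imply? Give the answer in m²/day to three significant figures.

At the plume center C_max = M/(n_e·A·√(4πDt)), so D = M²/(4πt·(n_e·A·C_max)²).
n_e·A·C_max = 0.28 × 222 × 0.00945 = 0.5874 kg/m.
D = 2.00²/(4π × 6.03 × 0.5874²) = 0.153 m²/day.

0.153 m²/day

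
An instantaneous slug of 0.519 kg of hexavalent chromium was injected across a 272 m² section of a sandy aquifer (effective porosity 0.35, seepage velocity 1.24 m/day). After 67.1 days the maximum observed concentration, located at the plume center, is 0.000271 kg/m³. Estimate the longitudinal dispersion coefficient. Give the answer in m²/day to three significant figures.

At the plume center C_max = M/(n_e·A·√(4πDt)), so D = M²/(4πt·(n_e·A·C_max)²).
n_e·A·C_max = 0.35 × 272 × 0.000271 = 0.02580 kg/m.
D = 0.519²/(4π × 67.1 × 0.02580²) = 0.480 m²/day.

0.480 m²/day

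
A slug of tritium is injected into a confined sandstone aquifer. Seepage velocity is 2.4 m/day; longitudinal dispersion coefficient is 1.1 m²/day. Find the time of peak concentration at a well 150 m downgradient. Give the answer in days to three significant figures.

For the 1D instantaneous-source solution, setting ∂C/∂t = 0 at fixed x gives v²t² + 2Dt − x² = 0, so t = (√(D² + v²x²) − D)/v².
√(D² + v²x²) = √(1.1² + 2.4² × 150²) = 360.0; v² = 5.76.
t = (360.0 − 1.1)/5.76 = 62.3 days (vs. the pure-advection estimate x/v = 62.5 d).

62.3 days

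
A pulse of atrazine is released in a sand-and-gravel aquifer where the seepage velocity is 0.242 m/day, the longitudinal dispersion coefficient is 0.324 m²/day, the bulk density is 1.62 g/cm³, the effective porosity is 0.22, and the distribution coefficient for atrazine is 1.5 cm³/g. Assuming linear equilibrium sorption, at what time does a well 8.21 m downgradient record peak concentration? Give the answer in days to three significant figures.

Retardation factor R = 1 + ρ_b·K_d/n = 1 + 1.62 × 1.5/0.22 = 12.05.
Sorption retards both mechanisms: v_R = v/R = 0.02008 m/day, D_R = D/R = 0.02689 m²/day.
Peak time from v_R²t² + 2D_R t − x² = 0: t = (√(D_R² + v_R²x²) − D_R)/v_R².
√(D_R² + v_R²x²) = √(0.02689² + 0.02008² × 8.21²) = 0.1670; v_R² = 0.0004032.
t = (0.1670 − 0.02689)/0.0004032 = 347 days.

347 days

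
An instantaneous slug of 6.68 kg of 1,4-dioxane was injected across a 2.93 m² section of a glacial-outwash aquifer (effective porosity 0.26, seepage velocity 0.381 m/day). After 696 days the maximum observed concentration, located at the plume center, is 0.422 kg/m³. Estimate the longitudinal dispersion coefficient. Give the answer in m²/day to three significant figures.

0.0494 m²/day

At the plume center C_max = M/(n_e·A·√(4πDt)), so D = M²/(4πt·(n_e·A·C_max)²).
n_e·A·C_max = 0.26 × 2.93 × 0.422 = 0.3215 kg/m.
D = 6.68²/(4π × 696 × 0.3215²) = 0.0494 m²/day.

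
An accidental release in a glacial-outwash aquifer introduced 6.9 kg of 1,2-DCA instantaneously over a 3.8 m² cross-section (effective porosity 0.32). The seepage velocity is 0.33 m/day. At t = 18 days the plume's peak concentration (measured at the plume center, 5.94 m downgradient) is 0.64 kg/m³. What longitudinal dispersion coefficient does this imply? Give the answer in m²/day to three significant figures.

At the plume center C_max = M/(n_e·A·√(4πDt)), so D = M²/(4πt·(n_e·A·C_max)²).
n_e·A·C_max = 0.32 × 3.8 × 0.64 = 0.7782 kg/m.
D = 6.9²/(4π × 18 × 0.7782²) = 0.348 m²/day.

0.348 m²/day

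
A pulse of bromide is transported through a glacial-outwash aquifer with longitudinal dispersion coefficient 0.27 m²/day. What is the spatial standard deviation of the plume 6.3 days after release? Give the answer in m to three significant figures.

Dispersive spreading gives a Gaussian with σ² = 2Dt; advection only shifts the center.
σ = √(2 × 0.27 × 6.3) = 1.84 m.

1.84 m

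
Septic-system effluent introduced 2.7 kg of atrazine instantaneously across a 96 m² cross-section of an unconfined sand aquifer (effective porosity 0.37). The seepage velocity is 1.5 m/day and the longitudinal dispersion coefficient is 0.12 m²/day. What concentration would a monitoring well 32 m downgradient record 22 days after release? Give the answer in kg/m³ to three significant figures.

0.0120 kg/m³

For an instantaneous plane source, C(x,t) = M/(n_e·A·√(4πDt)) · exp(−(x−vt)²/(4Dt)), with n_e·A the pore (flow) area.
Plume center vt = 1.5 × 22 = 33 m, so the well at 32 m is 1 m upgradient of the peak.
√(4πDt) = 5.760 m, giving peak height M/(n_e·A·√(4πDt)) = 2.7/(0.37 × 96 × 5.760) = 0.01320 kg/m³.
(x−vt)²/(4Dt) = (-1)²/(4 × 0.12 × 22) = 0.09470; exp(−0.09470) = 0.9096.
C = 0.01320 × 0.9096 = 0.0120 kg/m³.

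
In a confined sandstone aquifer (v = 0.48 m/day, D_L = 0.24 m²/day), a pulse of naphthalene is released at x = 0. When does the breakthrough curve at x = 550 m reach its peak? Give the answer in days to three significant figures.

For the 1D instantaneous-source solution, setting ∂C/∂t = 0 at fixed x gives v²t² + 2Dt − x² = 0, so t = (√(D² + v²x²) − D)/v².
√(D² + v²x²) = √(0.24² + 0.48² × 550²) = 264.0; v² = 0.2304.
t = (264.0 − 0.24)/0.2304 = 1140 days (vs. the pure-advection estimate x/v = 1150 d).

1140 days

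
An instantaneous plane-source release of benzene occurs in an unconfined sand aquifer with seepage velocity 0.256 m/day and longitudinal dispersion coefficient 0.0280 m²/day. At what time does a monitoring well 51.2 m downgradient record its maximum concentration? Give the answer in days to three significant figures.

200 days

For the 1D instantaneous-source solution, setting ∂C/∂t = 0 at fixed x gives v²t² + 2Dt − x² = 0, so t = (√(D² + v²x²) − D)/v².
√(D² + v²x²) = √(0.0280² + 0.256² × 51.2²) = 13.11; v² = 0.065536.
t = (13.11 − 0.0280)/0.065536 = 200 days (vs. the pure-advection estimate x/v = 200 d).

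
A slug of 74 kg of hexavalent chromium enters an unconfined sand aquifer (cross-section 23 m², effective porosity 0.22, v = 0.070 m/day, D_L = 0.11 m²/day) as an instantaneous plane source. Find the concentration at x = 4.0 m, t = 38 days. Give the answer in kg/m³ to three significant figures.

1.81 kg/m³

For an instantaneous plane source, C(x,t) = M/(n_e·A·√(4πDt)) · exp(−(x−vt)²/(4Dt)), with n_e·A the pore (flow) area.
Plume center vt = 0.070 × 38 = 2.66 m, so the well at 4.0 m is 1.34 m downgradient of the peak.
√(4πDt) = 7.248 m, giving peak height M/(n_e·A·√(4πDt)) = 74/(0.22 × 23 × 7.248) = 2.018 kg/m³.
(x−vt)²/(4Dt) = (1.34)²/(4 × 0.11 × 38) = 0.1074; exp(−0.1074) = 0.8982.
C = 2.018 × 0.8982 = 1.81 kg/m³.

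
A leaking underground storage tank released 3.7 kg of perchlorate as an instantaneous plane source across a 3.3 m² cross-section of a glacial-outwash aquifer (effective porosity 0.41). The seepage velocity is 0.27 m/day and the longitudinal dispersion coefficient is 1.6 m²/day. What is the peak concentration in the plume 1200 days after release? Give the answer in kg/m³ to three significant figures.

The peak of an instantaneous 1D plume sits at x = vt; there the Gaussian factor is 1 and C_max = M/(n_e·A·√(4πDt)), where n_e·A is the pore area the mass is dissolved in.
√(4πDt) = √(4π × 1.6 × 1200) = 155.3 m, so C_max = 3.7/(0.41 × 3.3 × 155.3) = 0.0176 kg/m³.

0.0176 kg/m³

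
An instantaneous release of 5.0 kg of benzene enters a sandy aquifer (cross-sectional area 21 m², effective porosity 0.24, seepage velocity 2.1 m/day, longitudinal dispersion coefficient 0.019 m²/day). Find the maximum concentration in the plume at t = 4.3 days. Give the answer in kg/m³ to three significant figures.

0.979 kg/m³

The peak of an instantaneous 1D plume sits at x = vt; there the Gaussian factor is 1 and C_max = M/(n_e·A·√(4πDt)), where n_e·A is the pore area the mass is dissolved in.
√(4πDt) = √(4π × 0.019 × 4.3) = 1.013 m, so C_max = 5.0/(0.24 × 21 × 1.013) = 0.979 kg/m³.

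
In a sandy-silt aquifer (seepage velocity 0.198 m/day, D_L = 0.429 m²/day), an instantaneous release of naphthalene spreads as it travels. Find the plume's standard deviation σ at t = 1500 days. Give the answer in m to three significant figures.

Dispersive spreading gives a Gaussian with σ² = 2Dt; advection only shifts the center.
σ = √(2 × 0.429 × 1500) = 35.9 m.

35.9 m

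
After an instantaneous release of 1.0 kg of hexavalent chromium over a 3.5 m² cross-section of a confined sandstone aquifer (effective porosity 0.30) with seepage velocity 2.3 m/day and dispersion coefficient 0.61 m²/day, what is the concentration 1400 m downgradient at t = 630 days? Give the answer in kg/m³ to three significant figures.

For an instantaneous plane source, C(x,t) = M/(n_e·A·√(4πDt)) · exp(−(x−vt)²/(4Dt)), with n_e·A the pore (flow) area.
Plume center vt = 2.3 × 630 = 1449 m, so the well at 1400 m is 49 m upgradient of the peak.
√(4πDt) = 69.49 m, giving peak height M/(n_e·A·√(4πDt)) = 1.0/(0.30 × 3.5 × 69.49) = 0.01371 kg/m³.
(x−vt)²/(4Dt) = (-49)²/(4 × 0.61 × 630) = 1.562; exp(−1.562) = 0.2097.
C = 0.01371 × 0.2097 = 0.00287 kg/m³.

0.00287 kg/m³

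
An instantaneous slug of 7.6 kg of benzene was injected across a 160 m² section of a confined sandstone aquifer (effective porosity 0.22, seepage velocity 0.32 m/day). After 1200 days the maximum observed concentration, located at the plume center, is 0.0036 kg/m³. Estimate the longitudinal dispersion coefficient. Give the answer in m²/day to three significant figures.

At the plume center C_max = M/(n_e·A·√(4πDt)), so D = M²/(4πt·(n_e·A·C_max)²).
n_e·A·C_max = 0.22 × 160 × 0.0036 = 0.1267 kg/m.
D = 7.6²/(4π × 1200 × 0.1267²) = 0.239 m²/day.

0.239 m²/day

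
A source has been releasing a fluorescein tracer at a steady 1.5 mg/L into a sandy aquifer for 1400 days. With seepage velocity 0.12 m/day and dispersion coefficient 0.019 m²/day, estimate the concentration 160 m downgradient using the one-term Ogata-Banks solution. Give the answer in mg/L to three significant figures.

1.30 mg/L

For a continuous step input, C/C₀ ≈ ½·erfc((x−vt)/(2√(Dt))).
vt = 0.12 × 1400 = 168 m and 2√(Dt) = 2√(0.019 × 1400) = 10.32 m.
Argument (x−vt)/(2√(Dt)) = (160 − 168)/10.32 = -0.7752; ½·erfc(-0.7752) = 0.8635.
C = 1.5 × 0.8635 = 1.30 mg/L.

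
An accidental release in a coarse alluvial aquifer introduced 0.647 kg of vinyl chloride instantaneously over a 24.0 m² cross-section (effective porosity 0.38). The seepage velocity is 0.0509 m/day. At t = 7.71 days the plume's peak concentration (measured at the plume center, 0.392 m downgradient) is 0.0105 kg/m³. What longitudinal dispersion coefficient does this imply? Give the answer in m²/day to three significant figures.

0.471 m²/day

At the plume center C_max = M/(n_e·A·√(4πDt)), so D = M²/(4πt·(n_e·A·C_max)²).
n_e·A·C_max = 0.38 × 24.0 × 0.0105 = 0.09576 kg/m.
D = 0.647²/(4π × 7.71 × 0.09576²) = 0.471 m²/day.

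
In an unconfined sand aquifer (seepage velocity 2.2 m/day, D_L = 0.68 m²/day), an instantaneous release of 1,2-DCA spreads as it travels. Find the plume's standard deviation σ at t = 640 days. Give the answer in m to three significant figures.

Dispersive spreading gives a Gaussian with σ² = 2Dt; advection only shifts the center.
σ = √(2 × 0.68 × 640) = 29.5 m.

29.5 m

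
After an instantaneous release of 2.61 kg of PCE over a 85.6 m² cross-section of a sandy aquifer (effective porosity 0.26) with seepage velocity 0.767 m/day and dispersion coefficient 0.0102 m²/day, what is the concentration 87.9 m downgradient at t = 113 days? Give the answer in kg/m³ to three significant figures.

0.0222 kg/m³

For an instantaneous plane source, C(x,t) = M/(n_e·A·√(4πDt)) · exp(−(x−vt)²/(4Dt)), with n_e·A the pore (flow) area.
Plume center vt = 0.767 × 113 = 86.671 m, so the well at 87.9 m is 1.229 m downgradient of the peak.
√(4πDt) = 3.806 m, giving peak height M/(n_e·A·√(4πDt)) = 2.61/(0.26 × 85.6 × 3.806) = 0.03081 kg/m³.
(x−vt)²/(4Dt) = (1.229)²/(4 × 0.0102 × 113) = 0.3276; exp(−0.3276) = 0.7207.
C = 0.03081 × 0.7207 = 0.0222 kg/m³.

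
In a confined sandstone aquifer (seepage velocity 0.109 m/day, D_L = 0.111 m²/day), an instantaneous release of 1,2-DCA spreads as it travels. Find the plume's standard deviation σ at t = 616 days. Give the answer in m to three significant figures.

Dispersive spreading gives a Gaussian with σ² = 2Dt; advection only shifts the center.
σ = √(2 × 0.111 × 616) = 11.7 m.

11.7 m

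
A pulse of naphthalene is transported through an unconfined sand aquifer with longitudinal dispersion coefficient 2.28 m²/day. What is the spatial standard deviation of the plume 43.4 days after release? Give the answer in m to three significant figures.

Dispersive spreading gives a Gaussian with σ² = 2Dt; advection only shifts the center.
σ = √(2 × 2.28 × 43.4) = 14.1 m.

14.1 m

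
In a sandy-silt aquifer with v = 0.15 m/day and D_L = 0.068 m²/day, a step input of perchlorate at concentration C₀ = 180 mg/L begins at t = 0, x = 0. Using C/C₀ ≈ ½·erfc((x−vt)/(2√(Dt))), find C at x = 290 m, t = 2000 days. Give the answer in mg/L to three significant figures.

131 mg/L

For a continuous step input, C/C₀ ≈ ½·erfc((x−vt)/(2√(Dt))).
vt = 0.15 × 2000 = 300 m and 2√(Dt) = 2√(0.068 × 2000) = 23.32 m.
Argument (x−vt)/(2√(Dt)) = (290 − 300)/23.32 = -0.4288; ½·erfc(-0.4288) = 0.7279.
C = 180 × 0.7279 = 131 mg/L.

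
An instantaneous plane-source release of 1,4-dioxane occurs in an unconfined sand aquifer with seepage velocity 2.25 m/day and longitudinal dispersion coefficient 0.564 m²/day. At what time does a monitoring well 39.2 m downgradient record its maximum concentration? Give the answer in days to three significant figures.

17.3 days

For the 1D instantaneous-source solution, setting ∂C/∂t = 0 at fixed x gives v²t² + 2Dt − x² = 0, so t = (√(D² + v²x²) − D)/v².
√(D² + v²x²) = √(0.564² + 2.25² × 39.2²) = 88.20; v² = 5.0625.
t = (88.20 − 0.564)/5.0625 = 17.3 days (vs. the pure-advection estimate x/v = 17.4 d).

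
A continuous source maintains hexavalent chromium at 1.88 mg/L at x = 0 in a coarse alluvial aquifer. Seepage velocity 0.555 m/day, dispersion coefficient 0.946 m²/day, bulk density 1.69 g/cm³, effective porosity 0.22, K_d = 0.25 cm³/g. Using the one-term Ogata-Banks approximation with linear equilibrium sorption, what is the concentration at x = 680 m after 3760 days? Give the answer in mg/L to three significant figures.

1.43 mg/L

Retardation factor R = 1 + ρ_b·K_d/n = 1 + 1.69 × 0.25/0.22 = 2.920.
Sorption retards both mechanisms: v_R = v/R = 0.1901 m/day, D_R = D/R = 0.3240 m²/day.
v_R·t = 0.1901 × 3760 = 714.776 m; 2√(D_R t) = 69.81 m; argument = (680 − 714.776)/69.81 = -0.4982.
C = C₀ × ½·erfc(-0.4982) = 1.88 × 0.7595 = 1.43 mg/L.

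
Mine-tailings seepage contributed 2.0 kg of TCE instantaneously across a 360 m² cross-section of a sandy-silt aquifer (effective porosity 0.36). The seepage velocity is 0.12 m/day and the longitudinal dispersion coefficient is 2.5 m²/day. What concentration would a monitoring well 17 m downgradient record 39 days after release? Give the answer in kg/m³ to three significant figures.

For an instantaneous plane source, C(x,t) = M/(n_e·A·√(4πDt)) · exp(−(x−vt)²/(4Dt)), with n_e·A the pore (flow) area.
Plume center vt = 0.12 × 39 = 4.68 m, so the well at 17 m is 12.32 m downgradient of the peak.
√(4πDt) = 35.00 m, giving peak height M/(n_e·A·√(4πDt)) = 2.0/(0.36 × 360 × 35.00) = 0.0004409 kg/m³.
(x−vt)²/(4Dt) = (12.32)²/(4 × 2.5 × 39) = 0.3892; exp(−0.3892) = 0.6776.
C = 0.0004409 × 0.6776 = 0.000299 kg/m³.

0.000299 kg/m³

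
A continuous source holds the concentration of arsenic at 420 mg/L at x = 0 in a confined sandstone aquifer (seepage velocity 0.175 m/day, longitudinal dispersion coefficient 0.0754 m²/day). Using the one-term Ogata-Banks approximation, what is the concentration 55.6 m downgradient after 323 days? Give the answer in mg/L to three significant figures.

For a continuous step input, C/C₀ ≈ ½·erfc((x−vt)/(2√(Dt))).
vt = 0.175 × 323 = 56.525 m and 2√(Dt) = 2√(0.0754 × 323) = 9.870 m.
Argument (x−vt)/(2√(Dt)) = (55.6 − 56.525)/9.870 = -0.09372; ½·erfc(-0.09372) = 0.5527.
C = 420 × 0.5527 = 232 mg/L.

232 mg/L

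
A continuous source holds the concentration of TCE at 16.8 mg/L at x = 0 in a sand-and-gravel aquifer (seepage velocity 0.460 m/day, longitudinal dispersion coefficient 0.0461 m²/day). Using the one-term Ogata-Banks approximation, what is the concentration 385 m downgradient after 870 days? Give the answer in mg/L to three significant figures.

16.0 mg/L

For a continuous step input, C/C₀ ≈ ½·erfc((x−vt)/(2√(Dt))).
vt = 0.460 × 870 = 400.2 m and 2√(Dt) = 2√(0.0461 × 870) = 12.67 m.
Argument (x−vt)/(2√(Dt)) = (385 − 400.2)/12.67 = -1.200; ½·erfc(-1.200) = 0.9552.
C = 16.8 × 0.9552 = 16.0 mg/L.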